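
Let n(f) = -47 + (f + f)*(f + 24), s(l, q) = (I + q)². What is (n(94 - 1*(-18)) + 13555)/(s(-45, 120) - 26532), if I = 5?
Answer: -43972/10907 ≈ -4.0315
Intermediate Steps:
s(l, q) = (5 + q)²
n(f) = -47 + 2*f*(24 + f) (n(f) = -47 + (2*f)*(24 + f) = -47 + 2*f*(24 + f))
(n(94 - 1*(-18)) + 13555)/(s(-45, 120) - 26532) = ((-47 + 2*(94 - 1*(-18))² + 48*(94 - 1*(-18))) + 13555)/((5 + 120)² - 26532) = ((-47 + 2*(94 + 18)² + 48*(94 + 18)) + 13555)/(125² - 26532) = ((-47 + 2*112² + 48*112) + 13555)/(15625 - 26532) = ((-47 + 2*12544 + 5376) + 13555)/(-10907) = ((-47 + 25088 + 5376) + 13555)*(-1/10907) = (30417 + 13555)*(-1/10907) = 43972*(-1/10907) = -43972/10907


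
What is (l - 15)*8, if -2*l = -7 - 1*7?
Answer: -64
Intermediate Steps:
l = 7 (l = -(-7 - 1*7)/2 = -(-7 - 7)/2 = -½*(-14) = 7)
(l - 15)*8 = (7 - 15)*8 = -8*8 = -64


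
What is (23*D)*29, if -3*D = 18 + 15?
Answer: -7337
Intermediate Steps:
D = -11 (D = -(18 + 15)/3 = -1/3*33 = -11)
(23*D)*29 = (23*(-11))*29 = -253*29 = -7337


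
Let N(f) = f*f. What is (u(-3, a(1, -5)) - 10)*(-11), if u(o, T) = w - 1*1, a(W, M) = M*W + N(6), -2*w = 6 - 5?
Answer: 253/2 ≈ 126.50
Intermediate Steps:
N(f) = f²
w = -½ (w = -(6 - 5)/2 = -½*1 = -½ ≈ -0.50000)
a(W, M) = 36 + M*W (a(W, M) = M*W + 6² = M*W + 36 = 36 + M*W)
u(o, T) = -3/2 (u(o, T) = -½ - 1*1 = -½ - 1 = -3/2)
(u(-3, a(1, -5)) - 10)*(-11) = (-3/2 - 10)*(-11) = -23/2*(-11) = 253/2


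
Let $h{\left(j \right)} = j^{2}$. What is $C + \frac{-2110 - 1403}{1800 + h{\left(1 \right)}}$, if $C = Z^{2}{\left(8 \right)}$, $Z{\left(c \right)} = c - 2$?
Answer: $\frac{61323}{1801} \approx 34.049$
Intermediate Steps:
$Z{\left(c \right)} = -2 + c$ ($Z{\left(c \right)} = c - 2 = -2 + c$)
$C = 36$ ($C = \left(-2 + 8\right)^{2} = 6^{2} = 36$)
$C + \frac{-2110 - 1403}{1800 + h{\left(1 \right)}} = 36 + \frac{-2110 - 1403}{1800 + 1^{2}} = 36 - \frac{3513}{1800 + 1} = 36 - \frac{3513}{1801} = \frac{61323}{1801}$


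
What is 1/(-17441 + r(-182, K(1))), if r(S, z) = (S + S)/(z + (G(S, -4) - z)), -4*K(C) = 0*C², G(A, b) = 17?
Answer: -17/296861 ≈ -5.7266e-5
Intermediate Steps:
K(C) = 0 (K(C) = -0*C² = -¼*0 = 0)
r(S, z) = 2*S/17 (r(S, z) = (S + S)/(z + (17 - z)) = (2*S)/17 = (2*S)*(1/17) = 2*S/17)
1/(-17441 + r(-182, K(1))) = 1/(-17441 + (2/17)*(-182)) = 1/(-17441 - 364/17) = 1/(-296861/17) = -17/296861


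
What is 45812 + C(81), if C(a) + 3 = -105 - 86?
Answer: 45618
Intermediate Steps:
C(a) = -194 (C(a) = -3 + (-105 - 86) = -3 - 191 = -194)
45812 + C(81) = 45812 - 194 = 45618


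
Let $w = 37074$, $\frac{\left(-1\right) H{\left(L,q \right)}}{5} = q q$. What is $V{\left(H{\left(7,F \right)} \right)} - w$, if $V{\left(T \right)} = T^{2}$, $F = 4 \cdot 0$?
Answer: $-37074$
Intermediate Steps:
$F = 0$
$H{\left(L,q \right)} = - 5 q^{2}$ ($H{\left(L,q \right)} = - 5 q q = - 5 q^{2}$)
$V{\left(H{\left(7,F \right)} \right)} - w = \left(- 5 \cdot 0^{2}\right)^{2} - 37074 = \left(\left(-5\right) 0\right)^{2} - 37074 = 0^{2} - 37074 = 0 - 37074 = -37074$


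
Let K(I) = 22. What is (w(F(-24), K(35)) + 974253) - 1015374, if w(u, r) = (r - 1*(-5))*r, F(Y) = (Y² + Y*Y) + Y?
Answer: -40527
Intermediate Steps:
F(Y) = Y + 2*Y² (F(Y) = (Y² + Y²) + Y = 2*Y² + Y = Y + 2*Y²)
w(u, r) = r*(5 + r) (w(u, r) = (r + 5)*r = (5 + r)*r = r*(5 + r))
(w(F(-24), K(35)) + 974253) - 1015374 = (22*(5 + 22) + 974253) - 1015374 = (22*27 + 974253) - 1015374 = (594 + 974253) - 1015374 = 974847 - 1015374 = -40527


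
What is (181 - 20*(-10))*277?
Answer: 105537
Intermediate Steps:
(181 - 20*(-10))*277 = (181 + 200)*277 = 381*277 = 105537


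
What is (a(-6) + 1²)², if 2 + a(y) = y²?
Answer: 1225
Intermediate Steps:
a(y) = -2 + y²
(a(-6) + 1²)² = ((-2 + (-6)²) + 1²)² = ((-2 + 36) + 1)² = (34 + 1)² = 35² = 1225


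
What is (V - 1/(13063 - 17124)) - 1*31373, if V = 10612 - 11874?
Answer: -132530734/4061 ≈ -32635.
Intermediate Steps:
V = -1262
(V - 1/(13063 - 17124)) - 1*31373 = (-1262 - 1/(13063 - 17124)) - 1*31373 = (-1262 - 1/(-4061)) - 31373 = (-1262 - 1*(-1/4061)) - 31373 = (-1262 + 1/4061) - 31373 = -5124981/4061 - 31373 = -132530734/4061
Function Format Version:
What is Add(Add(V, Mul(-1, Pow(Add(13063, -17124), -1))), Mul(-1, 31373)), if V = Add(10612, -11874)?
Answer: Rational(-132530734, 4061) ≈ -32635.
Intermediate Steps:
V = -1262
Add(Add(V, Mul(-1, Pow(Add(13063, -17124), -1))), Mul(-1, 31373)) = Add(Add(-1262, Mul(-1, Pow(Add(13063, -17124), -1))), Mul(-1, 31373)) = Add(Add(-1262, Mul(-1, Pow(-4061, -1))), -31373) = Add(Add(-1262, Mul(-1, Rational(-1, 4061))), -31373) = Add(Add(-1262, Rational(1, 4061)), -31373) = Add(Rational(-5124981, 4061), -31373) = Rational(-132530734, 4061)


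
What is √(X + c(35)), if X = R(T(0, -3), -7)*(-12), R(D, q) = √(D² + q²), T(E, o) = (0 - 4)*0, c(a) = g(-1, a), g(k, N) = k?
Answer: I*√85 ≈ 9.2195*I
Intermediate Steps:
c(a) = -1
T(E, o) = 0 (T(E, o) = -4*0 = 0)
X = -84 (X = √(0² + (-7)²)*(-12) = √(0 + 49)*(-12) = √49*(-12) = 7*(-12) = -84)
√(X + c(35)) = √(-84 - 1) = √(-85) = I*√85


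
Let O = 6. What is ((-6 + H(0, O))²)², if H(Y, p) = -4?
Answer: 10000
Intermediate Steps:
((-6 + H(0, O))²)² = ((-6 - 4)²)² = ((-10)²)² = 100² = 10000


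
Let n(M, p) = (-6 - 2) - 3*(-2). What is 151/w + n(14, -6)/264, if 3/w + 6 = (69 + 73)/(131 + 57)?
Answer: -545931/2068 ≈ -263.99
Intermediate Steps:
w = -282/493 (w = 3/(-6 + (69 + 73)/(131 + 57)) = 3/(-6 + 142/188) = 3/(-6 + 142*(1/188)) = 3/(-6 + 71/94) = 3/(-493/94) = 3*(-94/493) = -282/493 ≈ -0.57201)
n(M, p) = -2 (n(M, p) = -8 + 6 = -2)
151/w + n(14, -6)/264 = 151/(-282/493) - 2/264 = 151*(-493/282) - 2*1/264 = -74443/282 - 1/132 = -545931/2068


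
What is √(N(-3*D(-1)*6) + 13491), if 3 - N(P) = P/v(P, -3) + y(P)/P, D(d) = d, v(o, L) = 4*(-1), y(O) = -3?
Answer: 4*√7593/3 ≈ 116.18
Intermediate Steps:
v(o, L) = -4
N(P) = 3 + 3/P + P/4 (N(P) = 3 - (P/(-4) - 3/P) = 3 - (P*(-¼) - 3/P) = 3 - (-P/4 - 3/P) = 3 - (-3/P - P/4) = 3 + (3/P + P/4) = 3 + 3/P + P/4)
√(N(-3*D(-1)*6) + 13491) = √((3 + 3/((-3*(-1)*6)) + (-3*(-1)*6)/4) + 13491) = √((3 + 3/((3*6)) + (3*6)/4) + 13491) = √((3 + 3/18 + (¼)*18) + 13491) = √((3 + 3*(1/18) + 9/2) + 13491) = √((3 + ⅙ + 9/2) + 13491) = √(23/3 + 13491) = √(40496/3) = 4*√7593/3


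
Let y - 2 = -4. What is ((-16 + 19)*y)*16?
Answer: -96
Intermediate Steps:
y = -2 (y = 2 - 4 = -2)
((-16 + 19)*y)*16 = ((-16 + 19)*(-2))*16 = (3*(-2))*16 = -6*16 = -96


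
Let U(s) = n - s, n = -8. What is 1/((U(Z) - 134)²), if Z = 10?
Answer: 1/23104 ≈ 4.3283e-5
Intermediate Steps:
U(s) = -8 - s
1/((U(Z) - 134)²) = 1/(((-8 - 1*10) - 134)²) = 1/(((-8 - 10) - 134)²) = 1/((-18 - 134)²) = 1/((-152)²) = 1/23104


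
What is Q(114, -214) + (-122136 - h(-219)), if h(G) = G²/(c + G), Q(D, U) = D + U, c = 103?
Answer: -14131415/116 ≈ -1.2182e+5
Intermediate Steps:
h(G) = G²/(103 + G)
Q(114, -214) + (-122136 - h(-219)) = (114 - 214) + (-122136 - (-219)²/(103 - 219)) = -100 + (-122136 - 47961/(-116)) = -100 + (-122136 - 47961*(-1)/116) = -100 + (-122136 - 1*(-47961/116)) = -100 + (-122136 + 47961/116) = -100 - 14119815/116 = -14131415/116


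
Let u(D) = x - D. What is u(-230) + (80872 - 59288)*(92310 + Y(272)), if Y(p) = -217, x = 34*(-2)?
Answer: 1987735474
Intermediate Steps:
x = -68
u(D) = -68 - D
u(-230) + (80872 - 59288)*(92310 + Y(272)) = (-68 - 1*(-230)) + (80872 - 59288)*(92310 - 217) = (-68 + 230) + 21584*92093 = 162 + 1987735312 = 1987735474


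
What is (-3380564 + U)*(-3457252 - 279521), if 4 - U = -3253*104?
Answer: 11368190185704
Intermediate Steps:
U = 338316 (U = 4 - (-3253)*104 = 4 - 1*(-338312) = 4 + 338312 = 338316)
(-3380564 + U)*(-3457252 - 279521) = (-3380564 + 338316)*(-3457252 - 279521) = -3042248*(-3736773) = 11368190185704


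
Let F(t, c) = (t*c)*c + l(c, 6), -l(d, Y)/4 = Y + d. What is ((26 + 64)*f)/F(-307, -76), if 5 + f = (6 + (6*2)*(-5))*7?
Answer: 5745/295492 ≈ 0.019442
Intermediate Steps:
f = -383 (f = -5 + (6 + (6*2)*(-5))*7 = -5 + (6 + 12*(-5))*7 = -5 + (6 - 60)*7 = -5 - 54*7 = -5 - 378 = -383)
l(d, Y) = -4*Y - 4*d (l(d, Y) = -4*(Y + d) = -4*Y - 4*d)
F(t, c) = -24 - 4*c + t*c² (F(t, c) = (t*c)*c + (-4*6 - 4*c) = (c*t)*c + (-24 - 4*c) = t*c² + (-24 - 4*c) = -24 - 4*c + t*c²)
((26 + 64)*f)/F(-307, -76) = ((26 + 64)*(-383))/(-24 - 4*(-76) - 307*(-76)²) = (90*(-383))/(-24 + 304 - 307*5776) = -34470/(-24 + 304 - 1773232) = -34470/(-1772952) = -34470*(-1/1772952) = 5745/295492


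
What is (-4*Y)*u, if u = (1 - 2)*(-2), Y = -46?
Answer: 368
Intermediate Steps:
u = 2 (u = -1*(-2) = 2)
(-4*Y)*u = -4*(-46)*2 = 184*2 = 368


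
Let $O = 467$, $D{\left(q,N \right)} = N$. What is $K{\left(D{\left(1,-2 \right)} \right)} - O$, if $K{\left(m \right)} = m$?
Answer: $-469$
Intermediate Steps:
$K{\left(D{\left(1,-2 \right)} \right)} - O = -2 - 467 = -469$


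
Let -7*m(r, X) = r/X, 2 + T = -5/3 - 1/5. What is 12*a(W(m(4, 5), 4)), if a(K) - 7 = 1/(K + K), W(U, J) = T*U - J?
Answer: 76881/934 ≈ 82.314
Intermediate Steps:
T = -58/15 (T = -2 + (-5/3 - 1/5) = -2 + (-5*⅓ - 1*⅕) = -2 + (-5/3 - ⅕) = -2 - 28/15 = -58/15 ≈ -3.8667)
m(r, X) = -r/(7*X)
W(U, J) = -J - 58*U/15 (W(U, J) = -58*U/15 - J = -J - 58*U/15)
a(K) = 7 + 1/(2*K) (a(K) = 7 + 1/(K + K) = 7 + 1/(2*K))
12*a(W(m(4, 5), 4)) = 12*(7 + 1/(2*(-1*4 - (-58)*4/(105*5)))) = 12*(7 + 1/(2*(-4 - (-58)*4/(105*5)))) = 12*(7 + 1/(2*(-4 - 58/15*(-4/35)))) = 12*(7 + 1/(2*(-4 + 232/525))) = 12*(7 + 1/(2*(-1868/525))) = 12*(7 + (½)*(-525/1868)) = 12*(7 - 525/3736) = 12*(25627/3736) = 76881/934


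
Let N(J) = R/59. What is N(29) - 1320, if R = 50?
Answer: -77830/59 ≈ -1319.2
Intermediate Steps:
N(J) = 50/59
N(29) - 1320 = 50/59 - 1320 = -77830/59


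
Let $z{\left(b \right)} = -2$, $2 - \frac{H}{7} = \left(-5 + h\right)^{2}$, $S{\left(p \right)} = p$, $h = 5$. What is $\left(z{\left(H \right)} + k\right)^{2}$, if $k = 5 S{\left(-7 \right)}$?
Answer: $1369$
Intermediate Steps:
$H = 14$ ($H = 14 - 7 \left(-5 + 5\right)^{2} = 14 - 7 \cdot 0^{2} = 14 - 0 = 14 + 0 = 14$)
$k = -35$ ($k = 5 \left(-7\right) = -35$)
$\left(z{\left(H \right)} + k\right)^{2} = \left(-2 - 35\right)^{2} = \left(-37\right)^{2} = 1369$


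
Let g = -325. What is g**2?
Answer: 105625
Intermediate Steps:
g**2 = (-325)**2 = 105625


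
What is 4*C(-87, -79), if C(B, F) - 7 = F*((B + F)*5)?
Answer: 262308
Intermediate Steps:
C(B, F) = 7 + F*(5*B + 5*F) (C(B, F) = 7 + F*((B + F)*5) = 7 + F*(5*B + 5*F))
4*C(-87, -79) = 4*(7 + 5*(-79)² + 5*(-87)*(-79)) = 4*(7 + 5*6241 + 34365) = 4*(7 + 31205 + 34365) = 4*65577 = 262308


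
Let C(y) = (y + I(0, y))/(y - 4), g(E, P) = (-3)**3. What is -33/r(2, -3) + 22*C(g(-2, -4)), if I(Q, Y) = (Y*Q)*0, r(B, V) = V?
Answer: 935/31 ≈ 30.161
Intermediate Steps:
I(Q, Y) = 0 (I(Q, Y) = (Q*Y)*0 = 0)
g(E, P) = -27
C(y) = y/(-4 + y) (C(y) = (y + 0)/(y - 4) = y/(-4 + y))
-33/r(2, -3) + 22*C(g(-2, -4)) = -33/(-3) + 22*(-27/(-4 - 27)) = -33*(-1/3) + 22*(-27/(-31)) = 11 + 22*(-27*(-1/31)) = 11 + 22*(27/31) = 11 + 594/31 = 935/31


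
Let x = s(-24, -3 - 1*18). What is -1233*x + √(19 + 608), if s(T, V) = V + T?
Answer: 55485 + √627 ≈ 55510.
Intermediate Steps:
s(T, V) = T + V
x = -45 (x = -24 + (-3 - 1*18) = -24 + (-3 - 18) = -24 - 21 = -45)
-1233*x + √(19 + 608) = -1233*(-45) + √(19 + 608) = 55485 + √627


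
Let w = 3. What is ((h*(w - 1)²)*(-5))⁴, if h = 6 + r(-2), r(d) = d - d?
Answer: 207360000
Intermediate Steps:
r(d) = 0
h = 6 (h = 6 + 0 = 6)
((h*(w - 1)²)*(-5))⁴ = ((6*(3 - 1)²)*(-5))⁴ = ((6*2²)*(-5))⁴ = ((6*4)*(-5))⁴ = (24*(-5))⁴ = (-120)⁴ = 207360000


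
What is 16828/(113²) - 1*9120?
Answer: -116436452/12769 ≈ -9118.7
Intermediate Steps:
16828/(113²) - 1*9120 = 16828/12769 - 9120 = -116436452/12769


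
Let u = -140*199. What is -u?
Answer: 27860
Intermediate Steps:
u = -27860
-u = -1*(-27860) = 27860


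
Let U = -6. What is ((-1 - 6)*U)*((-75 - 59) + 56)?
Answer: -3276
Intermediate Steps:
((-1 - 6)*U)*((-75 - 59) + 56) = ((-1 - 6)*(-6))*((-75 - 59) + 56) = (-7*(-6))*(-134 + 56) = 42*(-78) = -3276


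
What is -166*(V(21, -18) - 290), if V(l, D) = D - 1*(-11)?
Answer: 49302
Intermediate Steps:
V(l, D) = 11 + D (V(l, D) = D + 11 = 11 + D)
-166*(V(21, -18) - 290) = -166*((11 - 18) - 290) = -166*(-7 - 290) = -166*(-297) = 49302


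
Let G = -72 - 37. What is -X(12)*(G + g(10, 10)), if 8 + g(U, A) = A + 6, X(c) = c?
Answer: 1212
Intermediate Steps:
g(U, A) = -2 + A (g(U, A) = -8 + (A + 6) = -8 + (6 + A) = -2 + A)
G = -109
-X(12)*(G + g(10, 10)) = -12*(-109 + (-2 + 10)) = -12*(-109 + 8) = -12*(-101) = -1*(-1212) = 1212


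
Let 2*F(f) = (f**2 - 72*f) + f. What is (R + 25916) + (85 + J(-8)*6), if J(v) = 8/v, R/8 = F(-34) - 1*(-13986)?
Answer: 152163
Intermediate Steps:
F(f) = f**2/2 - 71*f/2 (F(f) = ((f**2 - 72*f) + f)/2 = (f**2 - 71*f)/2 = f**2/2 - 71*f/2)
R = 126168 (R = 8*((1/2)*(-34)*(-71 - 34) - 1*(-13986)) = 8*((1/2)*(-34)*(-105) + 13986) = 8*(1785 + 13986) = 8*15771 = 126168)
(R + 25916) + (85 + J(-8)*6) = (126168 + 25916) + (85 + (8/(-8))*6) = 152084 + (85 + (8*(-1/8))*6) = 152084 + (85 - 1*6) = 152084 + (85 - 6) = 152084 + 79 = 152163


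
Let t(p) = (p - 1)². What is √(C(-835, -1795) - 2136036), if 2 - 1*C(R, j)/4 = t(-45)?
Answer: 2*I*√536123 ≈ 1464.4*I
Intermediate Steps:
t(p) = (-1 + p)²
C(R, j) = -8456 (C(R, j) = 8 - 4*(-1 - 45)² = 8 - 4*(-46)² = 8 - 4*2116 = 8 - 8464 = -8456)
√(C(-835, -1795) - 2136036) = √(-8456 - 2136036) = √(-2144492) = 2*I*√536123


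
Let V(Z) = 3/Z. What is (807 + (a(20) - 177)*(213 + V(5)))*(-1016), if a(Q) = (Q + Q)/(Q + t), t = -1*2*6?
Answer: 182535576/5 ≈ 3.6507e+7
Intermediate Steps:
t = -12 (t = -2*6 = -12)
a(Q) = 2*Q/(-12 + Q) (a(Q) = (Q + Q)/(Q - 12) = (2*Q)/(-12 + Q) = 2*Q/(-12 + Q))
(807 + (a(20) - 177)*(213 + V(5)))*(-1016) = (807 + (2*20/(-12 + 20) - 177)*(213 + 3/5))*(-1016) = (807 + (2*20/8 - 177)*(213 + 3*(⅕)))*(-1016) = (807 + (2*20*(⅛) - 177)*(213 + ⅗))*(-1016) = (807 + (5 - 177)*(1068/5))*(-1016) = (807 - 172*1068/5)*(-1016) = (807 - 183696/5)*(-1016) = -179661/5*(-1016) = 182535576/5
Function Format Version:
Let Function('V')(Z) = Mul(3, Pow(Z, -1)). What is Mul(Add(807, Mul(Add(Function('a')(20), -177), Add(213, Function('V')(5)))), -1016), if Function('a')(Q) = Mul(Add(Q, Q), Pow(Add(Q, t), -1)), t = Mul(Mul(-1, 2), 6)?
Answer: Rational(182535576, 5) ≈ 3.6507e+7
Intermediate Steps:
t = -12 (t = Mul(-2, 6) = -12)
Function('a')(Q) = Mul(2, Q, Pow(Add(-12, Q), -1)) (Function('a')(Q) = Mul(Add(Q, Q), Pow(Add(Q, -12), -1)) = Mul(Mul(2, Q), Pow(Add(-12, Q), -1)) = Mul(2, Q, Pow(Add(-12, Q), -1)))
Mul(Add(807, Mul(Add(Function('a')(20), -177), Add(213, Function('V')(5)))), -1016) = Mul(Add(807, Mul(Add(Mul(2, 20, Pow(Add(-12, 20), -1)), -177), Add(213, Mul(3, Pow(5, -1))))), -1016) = Mul(Add(807, Mul(Add(Mul(2, 20, Pow(8, -1)), -177), Add(213, Mul(3, Rational(1, 5))))), -1016) = Mul(Add(807, Mul(Add(Mul(2, 20, Rational(1, 8)), -177), Add(213, Rational(3, 5)))), -1016) = Mul(Add(807, Mul(Add(5, -177), Rational(1068, 5))), -1016) = Mul(Add(807, Mul(-172, Rational(1068, 5))), -1016) = Mul(Add(807, Rational(-183696, 5)), -1016) = Mul(Rational(-179661, 5), -1016) = Rational(182535576, 5)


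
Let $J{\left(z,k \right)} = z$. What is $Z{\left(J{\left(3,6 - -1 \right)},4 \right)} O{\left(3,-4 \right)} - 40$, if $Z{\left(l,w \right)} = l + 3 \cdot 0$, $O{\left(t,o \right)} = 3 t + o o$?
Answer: $35$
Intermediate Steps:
$O{\left(t,o \right)} = o^{2} + 3 t$ ($O{\left(t,o \right)} = 3 t + o^{2} = o^{2} + 3 t$)
$Z{\left(l,w \right)} = l$ ($Z{\left(l,w \right)} = l + 0 = l$)
$Z{\left(J{\left(3,6 - -1 \right)},4 \right)} O{\left(3,-4 \right)} - 40 = 3 \left(\left(-4\right)^{2} + 3 \cdot 3\right) - 40 = 3 \left(16 + 9\right) - 40 = 3 \cdot 25 - 40 = 75 - 40 = 35$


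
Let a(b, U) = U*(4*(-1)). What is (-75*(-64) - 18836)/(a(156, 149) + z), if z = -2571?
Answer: 14036/3167 ≈ 4.4320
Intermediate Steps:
a(b, U) = -4*U (a(b, U) = U*(-4) = -4*U)
(-75*(-64) - 18836)/(a(156, 149) + z) = (-75*(-64) - 18836)/(-4*149 - 2571) = (4800 - 18836)/(-596 - 2571) = -14036/(-3167) = -14036*(-1/3167) = 14036/3167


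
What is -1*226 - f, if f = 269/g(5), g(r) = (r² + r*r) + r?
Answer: -12699/55 ≈ -230.89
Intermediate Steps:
g(r) = r + 2*r² (g(r) = (r² + r²) + r = 2*r² + r = r + 2*r²)
f = 269/55 (f = 269/((5*(1 + 2*5))) = 269/((5*(1 + 10))) = 269/((5*11)) = 269/55 ≈ 4.8909)
-1*226 - f = -1*226 - 1*269/55 = -226 - 269/55 = -12699/55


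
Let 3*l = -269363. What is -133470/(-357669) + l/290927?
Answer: 57399673/889363839 ≈ 0.064540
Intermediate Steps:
l = -269363/3 (l = (1/3)*(-269363) = -269363/3 ≈ -89788.)
-133470/(-357669) + l/290927 = -133470/(-357669) - 269363/3/290927 = -133470*(-1/357669) - 269363/3*1/290927 = 14830/39741 - 269363/872781 = 57399673/889363839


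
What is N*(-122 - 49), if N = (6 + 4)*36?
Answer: -61560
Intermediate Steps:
N = 360 (N = 10*36 = 360)
N*(-122 - 49) = 360*(-122 - 49) = 360*(-171) = -61560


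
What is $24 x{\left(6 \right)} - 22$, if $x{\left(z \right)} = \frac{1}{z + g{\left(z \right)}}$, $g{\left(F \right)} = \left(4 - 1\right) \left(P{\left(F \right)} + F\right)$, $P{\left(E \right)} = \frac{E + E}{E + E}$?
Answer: $- \frac{190}{9} \approx -21.111$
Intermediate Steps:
$P{\left(E \right)} = 1$ ($P{\left(E \right)} = \frac{2 E}{2 E} = 2 E \frac{1}{2 E} = 1$)
$g{\left(F \right)} = 3 + 3 F$ ($g{\left(F \right)} = \left(4 - 1\right) \left(1 + F\right) = 3 \left(1 + F\right) = 3 + 3 F$)
$x{\left(z \right)} = \frac{1}{3 + 4 z}$ ($x{\left(z \right)} = \frac{1}{z + \left(3 + 3 z\right)} = \frac{1}{3 + 4 z}$)
$24 x{\left(6 \right)} - 22 = \frac{24}{3 + 4 \cdot 6} - 22 = \frac{24}{3 + 24} - 22 = \frac{24}{27} - 22 = 24 \cdot \frac{1}{27} - 22 = \frac{8}{9} - 22 = - \frac{190}{9}$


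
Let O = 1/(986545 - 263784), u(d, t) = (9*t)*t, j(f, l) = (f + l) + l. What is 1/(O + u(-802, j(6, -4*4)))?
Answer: 722761/4397277925 ≈ 0.00016437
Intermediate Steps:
j(f, l) = f + 2*l
u(d, t) = 9*t²
O = 1/722761 ≈ 1.3836e-6
1/(O + u(-802, j(6, -4*4))) = 1/(1/722761 + 9*(6 + 2*(-4*4))²) = 1/(1/722761 + 9*(6 + 2*(-16))²) = 1/(1/722761 + 9*(6 - 32)²) = 1/(1/722761 + 9*(-26)²) = 1/(1/722761 + 9*676) = 1/(1/722761 + 6084) = 1/(4397277925/722761) = 722761/4397277925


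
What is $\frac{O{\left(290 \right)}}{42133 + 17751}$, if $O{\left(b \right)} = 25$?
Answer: $\frac{25}{59884} \approx 0.00041747$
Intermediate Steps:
$\frac{O{\left(290 \right)}}{42133 + 17751} = \frac{25}{42133 + 17751} = \frac{25}{59884}$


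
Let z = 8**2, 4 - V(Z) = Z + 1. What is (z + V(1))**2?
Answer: 4356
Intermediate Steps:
V(Z) = 3 - Z (V(Z) = 4 - (Z + 1) = 4 - (1 + Z) = 4 + (-1 - Z) = 3 - Z)
z = 64
(z + V(1))**2 = (64 + (3 - 1*1))**2 = (64 + (3 - 1))**2 = (64 + 2)**2 = 66**2 = 4356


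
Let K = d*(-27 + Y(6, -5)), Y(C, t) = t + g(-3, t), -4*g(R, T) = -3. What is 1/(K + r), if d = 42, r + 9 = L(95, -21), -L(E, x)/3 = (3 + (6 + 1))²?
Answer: -2/3243 ≈ -0.00061671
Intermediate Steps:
g(R, T) = ¾ (g(R, T) = -¼*(-3) = ¾)
L(E, x) = -300 (L(E, x) = -3*(3 + (6 + 1))² = -3*(3 + 7)² = -3*10² = -3*100 = -300)
r = -309 (r = -9 - 300 = -309)
Y(C, t) = ¾ + t (Y(C, t) = t + ¾ = ¾ + t)
K = -2625/2 (K = 42*(-27 + (¾ - 5)) = 42*(-27 - 17/4) = 42*(-125/4) = -2625/2 ≈ -1312.5)
1/(K + r) = 1/(-2625/2 - 309) = 1/(-3243/2) = -2/3243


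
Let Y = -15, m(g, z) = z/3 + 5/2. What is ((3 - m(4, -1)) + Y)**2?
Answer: 7225/36 ≈ 200.69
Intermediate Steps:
m(g, z) = 5/2 + z/3 (m(g, z) = z*(1/3) + 5*(1/2) = z/3 + 5/2 = 5/2 + z/3)
((3 - m(4, -1)) + Y)**2 = ((3 - (5/2 + (1/3)*(-1))) - 15)**2 = ((3 - (5/2 - 1/3)) - 15)**2 = ((3 - 1*13/6) - 15)**2 = ((3 - 13/6) - 15)**2 = (5/6 - 15)**2 = (-85/6)**2 = 7225/36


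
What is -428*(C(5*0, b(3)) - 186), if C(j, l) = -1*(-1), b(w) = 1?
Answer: 79180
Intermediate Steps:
C(j, l) = 1
-428*(C(5*0, b(3)) - 186) = -428*(1 - 186) = -428*(-185) = 79180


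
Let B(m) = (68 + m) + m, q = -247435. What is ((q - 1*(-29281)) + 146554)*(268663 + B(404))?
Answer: -19298992400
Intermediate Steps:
B(m) = 68 + 2*m
((q - 1*(-29281)) + 146554)*(268663 + B(404)) = ((-247435 - 1*(-29281)) + 146554)*(268663 + (68 + 2*404)) = ((-247435 + 29281) + 146554)*(268663 + (68 + 808)) = (-218154 + 146554)*(268663 + 876) = -71600*269539 = -19298992400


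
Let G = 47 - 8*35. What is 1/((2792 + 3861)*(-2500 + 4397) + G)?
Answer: 1/12620508 ≈ 7.9236e-8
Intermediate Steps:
G = -233 (G = 47 - 280 = -233)
1/((2792 + 3861)*(-2500 + 4397) + G) = 1/((2792 + 3861)*(-2500 + 4397) - 233) = 1/(6653*1897 - 233) = 1/(12620741 - 233) = 1/12620508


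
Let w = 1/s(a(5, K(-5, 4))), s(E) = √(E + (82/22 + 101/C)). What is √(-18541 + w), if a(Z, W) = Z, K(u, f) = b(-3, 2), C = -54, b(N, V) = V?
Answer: √(-307582748989 + 12219*√268818)/4073 ≈ 136.16*I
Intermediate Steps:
K(u, f) = 2
s(E) = √(1103/594 + E) (s(E) = √(E + (82/22 + 101/(-54))) = √(E + (82*(1/22) + 101*(-1/54))) = √(E + (41/11 - 101/54)) = √(E + 1103/594) = √(1103/594 + E))
w = 3*√268818/4073 (w = 1/(√(72798 + 39204*5)/198) = 1/(√(72798 + 196020)/198) = 1/(√268818/198) = 3*√268818/4073 ≈ 0.38189)
√(-18541 + w) = √(-18541 + 3*√268818/4073)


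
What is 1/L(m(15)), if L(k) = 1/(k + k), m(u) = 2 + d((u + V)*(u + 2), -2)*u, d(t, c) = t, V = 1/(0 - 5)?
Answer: 7552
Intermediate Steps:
V = -⅕ (V = 1/(-5) = -⅕ ≈ -0.20000)
m(u) = 2 + u*(2 + u)*(-⅕ + u) (m(u) = 2 + ((u - ⅕)*(u + 2))*u = 2 + ((-⅕ + u)*(2 + u))*u = 2 + ((2 + u)*(-⅕ + u))*u = 2 + u*(2 + u)*(-⅕ + u))
L(k) = 1/(2*k)
1/L(m(15)) = 1/(1/(2*(2 + (⅕)*15*(-2 + 5*15² + 9*15)))) = 1/(1/(2*(2 + (⅕)*15*(-2 + 5*225 + 135)))) = 1/(1/(2*(2 + (⅕)*15*(-2 + 1125 + 135)))) = 1/(1/(2*(2 + (⅕)*15*1258))) = 1/(1/(2*(2 + 3774))) = 1/((½)/3776) = 1/((½)*(1/3776)) = 1/(1/7552) = 7552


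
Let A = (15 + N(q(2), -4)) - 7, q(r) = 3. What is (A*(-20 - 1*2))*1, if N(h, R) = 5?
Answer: -286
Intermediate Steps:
A = 13 (A = (15 + 5) - 7 = 20 - 7 = 13)
(A*(-20 - 1*2))*1 = (13*(-20 - 1*2))*1 = (13*(-20 - 2))*1 = (13*(-22))*1 = -286*1 = -286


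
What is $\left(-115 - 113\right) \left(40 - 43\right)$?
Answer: $684$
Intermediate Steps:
$\left(-115 - 113\right) \left(40 - 43\right) = \left(-228\right) \left(-3\right) = 684$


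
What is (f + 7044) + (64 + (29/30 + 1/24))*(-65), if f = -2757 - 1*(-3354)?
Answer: 81971/24 ≈ 3415.5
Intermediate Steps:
f = 597 (f = -2757 + 3354 = 597)
(f + 7044) + (64 + (29/30 + 1/24))*(-65) = (597 + 7044) + (64 + (29/30 + 1/24))*(-65) = 7641 + (64 + (29*(1/30) + 1*(1/24)))*(-65) = 7641 + (64 + (29/30 + 1/24))*(-65) = 7641 + (64 + 121/120)*(-65) = 7641 + (7801/120)*(-65) = 7641 - 101413/24 = 81971/24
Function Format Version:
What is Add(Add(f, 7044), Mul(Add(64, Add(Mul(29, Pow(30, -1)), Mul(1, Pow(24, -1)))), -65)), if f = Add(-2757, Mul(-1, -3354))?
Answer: Rational(81971, 24) ≈ 3415.5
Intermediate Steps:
f = 597 (f = Add(-2757, 3354) = 597)
Add(Add(f, 7044), Mul(Add(64, Add(Mul(29, Pow(30, -1)), Mul(1, Pow(24, -1)))), -65)) = Add(Add(597, 7044), Mul(Add(64, Add(Mul(29, Pow(30, -1)), Mul(1, Pow(24, -1)))), -65)) = Add(7641, Mul(Add(64, Add(Mul(29, Rational(1, 30)), Mul(1, Rational(1, 24)))), -65)) = Add(7641, Mul(Add(64, Add(Rational(29, 30), Rational(1, 24))), -65)) = Add(7641, Mul(Add(64, Rational(121, 120)), -65)) = Add(7641, Mul(Rational(7801, 120), -65)) = Add(7641, Rational(-101413, 24)) = Rational(81971, 24)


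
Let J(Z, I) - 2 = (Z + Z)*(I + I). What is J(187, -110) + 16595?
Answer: -65683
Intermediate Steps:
J(Z, I) = 2 + 4*I*Z (J(Z, I) = 2 + (Z + Z)*(I + I) = 2 + (2*Z)*(2*I) = 2 + 4*I*Z)
J(187, -110) + 16595 = (2 + 4*(-110)*187) + 16595 = (2 - 82280) + 16595 = -82278 + 16595 = -65683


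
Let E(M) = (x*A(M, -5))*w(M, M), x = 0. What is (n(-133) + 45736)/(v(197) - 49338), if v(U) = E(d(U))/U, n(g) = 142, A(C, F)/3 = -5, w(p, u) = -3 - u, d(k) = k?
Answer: -22939/24669 ≈ -0.92987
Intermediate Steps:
A(C, F) = -15 (A(C, F) = 3*(-5) = -15)
E(M) = 0 (E(M) = (0*(-15))*(-3 - M) = 0*(-3 - M) = 0)
v(U) = 0 (v(U) = 0/U = 0)
(n(-133) + 45736)/(v(197) - 49338) = (142 + 45736)/(0 - 49338) = 45878/(-49338) = 45878*(-1/49338) = -22939/24669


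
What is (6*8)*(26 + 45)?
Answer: 3408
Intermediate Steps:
(6*8)*(26 + 45) = 48*71 = 3408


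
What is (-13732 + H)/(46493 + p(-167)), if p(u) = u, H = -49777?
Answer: -63509/46326 ≈ -1.3709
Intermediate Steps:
(-13732 + H)/(46493 + p(-167)) = (-13732 - 49777)/(46493 - 167) = -63509/46326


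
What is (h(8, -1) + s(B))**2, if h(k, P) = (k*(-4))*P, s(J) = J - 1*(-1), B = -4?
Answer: 841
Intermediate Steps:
s(J) = 1 + J (s(J) = J + 1 = 1 + J)
h(k, P) = -4*P*k (h(k, P) = (-4*k)*P = -4*P*k)
(h(8, -1) + s(B))**2 = (-4*(-1)*8 + (1 - 4))**2 = (32 - 3)**2 = 29**2 = 841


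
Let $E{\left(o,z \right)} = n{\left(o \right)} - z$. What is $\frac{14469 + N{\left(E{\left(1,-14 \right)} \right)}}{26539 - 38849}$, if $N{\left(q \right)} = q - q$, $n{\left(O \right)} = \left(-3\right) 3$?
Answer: $- \frac{14469}{12310} \approx -1.1754$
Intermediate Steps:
$n{\left(O \right)} = -9$
$E{\left(o,z \right)} = -9 - z$
$N{\left(q \right)} = 0$
$\frac{14469 + N{\left(E{\left(1,-14 \right)} \right)}}{26539 - 38849} = \frac{14469 + 0}{26539 - 38849} = \frac{14469}{26539 - 38849} = \frac{14469}{-12310} = 14469 \left(- \frac{1}{12310}\right) = - \frac{14469}{12310}$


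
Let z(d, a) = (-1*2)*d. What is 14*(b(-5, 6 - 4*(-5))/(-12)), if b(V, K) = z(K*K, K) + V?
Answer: 9499/6 ≈ 1583.2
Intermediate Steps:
z(d, a) = -2*d
b(V, K) = V - 2*K**2 (b(V, K) = -2*K*K + V = -2*K**2 + V = V - 2*K**2)
14*(b(-5, 6 - 4*(-5))/(-12)) = 14*((-5 - 2*(6 - 4*(-5))**2)/(-12)) = 14*((-5 - 2*(6 + 20)**2)*(-1/12)) = 14*((-5 - 2*26**2)*(-1/12)) = 14*((-5 - 2*676)*(-1/12)) = 14*((-5 - 1352)*(-1/12)) = 14*(-1357*(-1/12)) = 14*(1357/12) = 9499/6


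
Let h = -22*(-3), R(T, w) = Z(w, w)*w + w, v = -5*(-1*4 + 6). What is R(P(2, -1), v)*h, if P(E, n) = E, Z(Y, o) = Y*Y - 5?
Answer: -63360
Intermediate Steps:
Z(Y, o) = -5 + Y**2 (Z(Y, o) = Y**2 - 5 = -5 + Y**2)
v = -10 (v = -5*(-4 + 6) = -5*2 = -10)
R(T, w) = w + w*(-5 + w**2) (R(T, w) = (-5 + w**2)*w + w = w*(-5 + w**2) + w = w + w*(-5 + w**2))
h = 66
R(P(2, -1), v)*h = -10*(-4 + (-10)**2)*66 = -10*(-4 + 100)*66 = -10*96*66 = -960*66 = -63360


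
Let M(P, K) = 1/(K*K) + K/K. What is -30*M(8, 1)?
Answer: -60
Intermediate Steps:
M(P, K) = 1 + K⁻² (M(P, K) = 1/K² + 1 = K⁻² + 1 = 1 + K⁻²)
-30*M(8, 1) = -30*(1 + 1⁻²) = -30*(1 + 1) = -30*2 = -60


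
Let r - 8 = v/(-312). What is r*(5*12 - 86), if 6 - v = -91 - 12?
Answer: -2387/12 ≈ -198.92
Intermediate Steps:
v = 109 (v = 6 - (-91 - 12) = 6 - 1*(-103) = 6 + 103 = 109)
r = 2387/312 (r = 8 + 109/(-312) = 8 + 109*(-1/312) = 8 - 109/312 = 2387/312 ≈ 7.6506)
r*(5*12 - 86) = 2387*(5*12 - 86)/312 = 2387*(60 - 86)/312 = (2387/312)*(-26) = -2387/12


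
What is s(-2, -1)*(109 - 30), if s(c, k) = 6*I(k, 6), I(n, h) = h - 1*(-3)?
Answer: 4266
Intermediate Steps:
I(n, h) = 3 + h (I(n, h) = h + 3 = 3 + h)
s(c, k) = 54 (s(c, k) = 6*(3 + 6) = 6*9 = 54)
s(-2, -1)*(109 - 30) = 54*(109 - 30) = 54*79 = 4266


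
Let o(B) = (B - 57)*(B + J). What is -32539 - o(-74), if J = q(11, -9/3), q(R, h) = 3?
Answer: -41840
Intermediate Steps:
J = 3
o(B) = (-57 + B)*(3 + B) (o(B) = (B - 57)*(B + 3) = (-57 + B)*(3 + B))
-32539 - o(-74) = -32539 - (-171 + (-74)² - 54*(-74)) = -32539 - (-171 + 5476 + 3996) = -32539 - 1*9301 = -32539 - 9301 = -41840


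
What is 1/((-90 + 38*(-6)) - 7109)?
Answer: -1/7427 ≈ -0.00013464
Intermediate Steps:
1/((-90 + 38*(-6)) - 7109) = 1/((-90 - 228) - 7109) = 1/(-318 - 7109) = 1/(-7427) = -1/7427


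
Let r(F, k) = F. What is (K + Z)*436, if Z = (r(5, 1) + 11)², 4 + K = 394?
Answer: 281656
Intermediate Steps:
K = 390 (K = -4 + 394 = 390)
Z = 256 (Z = (5 + 11)² = 16² = 256)
(K + Z)*436 = (390 + 256)*436 = 646*436 = 281656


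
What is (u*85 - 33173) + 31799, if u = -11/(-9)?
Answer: -11431/9 ≈ -1270.1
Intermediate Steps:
u = 11/9 (u = -11*(-⅑) = 11/9 ≈ 1.2222)
(u*85 - 33173) + 31799 = ((11/9)*85 - 33173) + 31799 = (935/9 - 33173) + 31799 = -297622/9 + 31799 = -11431/9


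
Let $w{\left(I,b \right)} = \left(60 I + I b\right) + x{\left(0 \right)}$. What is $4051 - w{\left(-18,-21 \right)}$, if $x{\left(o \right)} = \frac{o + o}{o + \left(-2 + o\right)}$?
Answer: $4753$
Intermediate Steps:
$x{\left(o \right)} = \frac{2 o}{-2 + 2 o}$
$w{\left(I,b \right)} = 60 I + I b$ ($w{\left(I,b \right)} = \left(60 I + I b\right) + \frac{0}{-1 + 0} = \left(60 I + I b\right) + \frac{0}{-1} = \left(60 I + I b\right) + 0 \left(-1\right) = \left(60 I + I b\right) + 0 = 60 I + I b$)
$4051 - w{\left(-18,-21 \right)} = 4051 - - 18 \left(60 - 21\right) = 4051 - \left(-18\right) 39 = 4051 - -702 = 4051 + 702 = 4753$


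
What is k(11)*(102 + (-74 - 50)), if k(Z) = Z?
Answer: -242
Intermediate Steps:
k(11)*(102 + (-74 - 50)) = 11*(102 + (-74 - 50)) = 11*(102 - 124) = 11*(-22) = -242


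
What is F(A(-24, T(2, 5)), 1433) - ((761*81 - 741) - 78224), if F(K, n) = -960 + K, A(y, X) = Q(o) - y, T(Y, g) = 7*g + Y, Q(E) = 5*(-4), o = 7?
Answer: 16368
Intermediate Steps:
Q(E) = -20
T(Y, g) = Y + 7*g
A(y, X) = -20 - y
F(A(-24, T(2, 5)), 1433) - ((761*81 - 741) - 78224) = (-960 + (-20 - 1*(-24))) - ((761*81 - 741) - 78224) = (-960 + (-20 + 24)) - ((61641 - 741) - 78224) = (-960 + 4) - (60900 - 78224) = -956 - 1*(-17324) = -956 + 17324 = 16368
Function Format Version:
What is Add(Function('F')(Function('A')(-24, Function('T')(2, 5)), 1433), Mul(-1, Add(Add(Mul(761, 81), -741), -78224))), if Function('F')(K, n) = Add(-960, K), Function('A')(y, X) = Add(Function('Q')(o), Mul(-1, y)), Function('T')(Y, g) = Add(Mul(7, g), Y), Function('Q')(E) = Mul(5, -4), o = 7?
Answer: 16368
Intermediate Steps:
Function('Q')(E) = -20
Function('T')(Y, g) = Add(Y, Mul(7, g))
Function('A')(y, X) = Add(-20, Mul(-1, y))
Add(Function('F')(Function('A')(-24, Function('T')(2, 5)), 1433), Mul(-1, Add(Add(Mul(761, 81), -741), -78224))) = Add(Add(-960, Add(-20, Mul(-1, -24))), Mul(-1, Add(Add(Mul(761, 81), -741), -78224))) = Add(Add(-960, Add(-20, 24)), Mul(-1, Add(Add(61641, -741), -78224))) = Add(Add(-960, 4), Mul(-1, Add(60900, -78224))) = Add(-956, Mul(-1, -17324)) = Add(-956, 17324) = 16368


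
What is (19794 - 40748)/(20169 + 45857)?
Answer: -10477/33013 ≈ -0.31736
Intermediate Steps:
(19794 - 40748)/(20169 + 45857) = -20954/66026 = -20954*1/66026 = -10477/33013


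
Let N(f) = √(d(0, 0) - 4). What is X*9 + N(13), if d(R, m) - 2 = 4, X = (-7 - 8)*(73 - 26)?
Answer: -6345 + √2 ≈ -6343.6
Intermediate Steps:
X = -705 (X = -15*47 = -705)
d(R, m) = 6 (d(R, m) = 2 + 4 = 6)
N(f) = √2 (N(f) = √(6 - 4) = √2)
X*9 + N(13) = -705*9 + √2 = -6345 + √2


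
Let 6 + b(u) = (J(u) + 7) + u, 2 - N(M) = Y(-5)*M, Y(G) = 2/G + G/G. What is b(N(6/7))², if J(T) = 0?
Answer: 7569/1225 ≈ 6.1788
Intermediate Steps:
Y(G) = 1 + 2/G (Y(G) = 2/G + 1 = 1 + 2/G)
N(M) = 2 - 3*M/5 (N(M) = 2 - (2 - 5)/(-5)*M = 2 - (-⅕*(-3))*M = 2 - 3*M/5)
b(u) = 1 + u (b(u) = -6 + ((0 + 7) + u) = -6 + (7 + u) = 1 + u)
b(N(6/7))² = (1 + (2 - 18/(5*7)))² = (1 + (2 - ⅗*6/7))² = (1 + (2 - 18/35))² = (1 + 52/35)² = (87/35)² = 7569/1225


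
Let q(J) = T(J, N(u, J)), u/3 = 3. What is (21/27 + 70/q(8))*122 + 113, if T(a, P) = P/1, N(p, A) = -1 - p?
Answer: -5815/9 ≈ -646.11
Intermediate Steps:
u = 9 (u = 3*3 = 9)
T(a, P) = P (T(a, P) = P*1 = P)
q(J) = -10 (q(J) = -1 - 1*9 = -1 - 9 = -10)
(21/27 + 70/q(8))*122 + 113 = (21/27 + 70/(-10))*122 + 113 = (21*(1/27) + 70*(-⅒))*122 + 113 = (7/9 - 7)*122 + 113 = -56/9*122 + 113 = -6832/9 + 113 = -5815/9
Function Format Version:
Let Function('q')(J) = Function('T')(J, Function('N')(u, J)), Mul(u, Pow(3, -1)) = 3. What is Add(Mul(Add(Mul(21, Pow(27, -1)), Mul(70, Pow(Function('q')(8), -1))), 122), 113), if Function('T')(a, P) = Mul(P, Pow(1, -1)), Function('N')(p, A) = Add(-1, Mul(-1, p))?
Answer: Rational(-5815, 9) ≈ -646.11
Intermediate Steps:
u = 9 (u = Mul(3, 3) = 9)
Function('T')(a, P) = P (Function('T')(a, P) = Mul(P, 1) = P)
Function('q')(J) = -10 (Function('q')(J) = Add(-1, Mul(-1, 9)) = Add(-1, -9) = -10)
Add(Mul(Add(Mul(21, Pow(27, -1)), Mul(70, Pow(Function('q')(8), -1))), 122), 113) = Add(Mul(Add(Mul(21, Pow(27, -1)), Mul(70, Pow(-10, -1))), 122), 113) = Add(Mul(Add(Mul(21, Rational(1, 27)), Mul(70, Rational(-1, 10))), 122), 113) = Add(Mul(Add(Rational(7, 9), -7), 122), 113) = Add(Mul(Rational(-56, 9), 122), 113) = Add(Rational(-6832, 9), 113) = Rational(-5815, 9)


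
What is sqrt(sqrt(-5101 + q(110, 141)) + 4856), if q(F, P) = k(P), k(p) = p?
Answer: 2*sqrt(1214 + I*sqrt(310)) ≈ 69.687 + 0.50531*I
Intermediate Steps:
q(F, P) = P
sqrt(sqrt(-5101 + q(110, 141)) + 4856) = sqrt(sqrt(-5101 + 141) + 4856) = sqrt(sqrt(-4960) + 4856) = sqrt(4*I*sqrt(310) + 4856) = sqrt(4856 + 4*I*sqrt(310))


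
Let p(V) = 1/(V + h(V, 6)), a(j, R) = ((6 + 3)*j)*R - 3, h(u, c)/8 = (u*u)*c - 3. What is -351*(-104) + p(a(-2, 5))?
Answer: 15150437641/415035 ≈ 36504.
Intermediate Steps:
h(u, c) = -24 + 8*c*u² (h(u, c) = 8*((u*u)*c - 3) = 8*(u²*c - 3) = 8*(c*u² - 3) = 8*(-3 + c*u²) = -24 + 8*c*u²)
a(j, R) = -3 + 9*R*j (a(j, R) = (9*j)*R - 3 = 9*R*j - 3 = -3 + 9*R*j)
p(V) = 1/(-24 + V + 48*V²) (p(V) = 1/(V + (-24 + 8*6*V²)) = 1/(V + (-24 + 48*V²)) = 1/(-24 + V + 48*V²))
-351*(-104) + p(a(-2, 5)) = -351*(-104) + 1/(-24 + (-3 + 9*5*(-2)) + 48*(-3 + 9*5*(-2))²) = 36504 + 1/(-24 + (-3 - 90) + 48*(-3 - 90)²) = 36504 + 1/(-24 - 93 + 48*(-93)²) = 36504 + 1/(-24 - 93 + 48*8649) = 36504 + 1/(-24 - 93 + 415152) = 36504 + 1/415035 = 15150437641/415035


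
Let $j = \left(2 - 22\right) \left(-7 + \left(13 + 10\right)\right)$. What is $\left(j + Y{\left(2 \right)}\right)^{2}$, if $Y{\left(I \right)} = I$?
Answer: $101124$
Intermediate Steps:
$j = -320$ ($j = - 20 \left(-7 + 23\right) = \left(-20\right) 16 = -320$)
$\left(j + Y{\left(2 \right)}\right)^{2} = \left(-320 + 2\right)^{2} = \left(-318\right)^{2} = 101124$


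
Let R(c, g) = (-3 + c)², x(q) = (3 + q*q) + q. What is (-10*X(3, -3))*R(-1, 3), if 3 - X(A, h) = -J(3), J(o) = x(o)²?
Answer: -36480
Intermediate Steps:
x(q) = 3 + q + q² (x(q) = (3 + q²) + q = 3 + q + q²)
J(o) = (3 + o + o²)²
X(A, h) = 228 (X(A, h) = 3 - (-1)*(3 + 3 + 3²)² = 3 - (-1)*(3 + 3 + 9)² = 3 - (-1)*15² = 3 - (-1)*225 = 3 - 1*(-225) = 3 + 225 = 228)
(-10*X(3, -3))*R(-1, 3) = (-10*228)*(-3 - 1)² = -2280*(-4)² = -2280*16 = -36480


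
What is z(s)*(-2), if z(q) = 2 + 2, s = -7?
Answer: -8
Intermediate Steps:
z(q) = 4
z(s)*(-2) = 4*(-2) = -8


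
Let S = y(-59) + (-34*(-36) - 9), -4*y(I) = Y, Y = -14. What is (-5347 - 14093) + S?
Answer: -36443/2 ≈ -18222.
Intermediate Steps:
y(I) = 7/2 (y(I) = -1/4*(-14) = 7/2)
S = 2437/2 (S = 7/2 + (-34*(-36) - 9) = 7/2 + (1224 - 9) = 7/2 + 1215 = 2437/2 ≈ 1218.5)
(-5347 - 14093) + S = (-5347 - 14093) + 2437/2 = -19440 + 2437/2 = -36443/2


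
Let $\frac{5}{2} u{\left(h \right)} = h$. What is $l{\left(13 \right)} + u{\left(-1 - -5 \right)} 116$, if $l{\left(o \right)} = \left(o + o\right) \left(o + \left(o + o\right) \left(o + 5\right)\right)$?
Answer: $\frac{63458}{5} \approx 12692.0$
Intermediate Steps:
$u{\left(h \right)} = \frac{2 h}{5}$
$l{\left(o \right)} = 2 o \left(o + 2 o \left(5 + o\right)\right)$
$l{\left(13 \right)} + u{\left(-1 - -5 \right)} 116 = 13^{2} \left(22 + 4 \cdot 13\right) + \frac{2 \left(-1 - -5\right)}{5} \cdot 116 = 169 \left(22 + 52\right) + \frac{2 \left(-1 + 5\right)}{5} \cdot 116 = 169 \cdot 74 + \frac{2}{5} \cdot 4 \cdot 116 = 12506 + \frac{8}{5} \cdot 116 = 12506 + \frac{928}{5} = \frac{63458}{5}$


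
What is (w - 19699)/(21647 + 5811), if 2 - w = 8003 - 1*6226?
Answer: -10737/13729 ≈ -0.78207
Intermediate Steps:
w = -1775 (w = 2 - (8003 - 1*6226) = 2 - (8003 - 6226) = 2 - 1*1777 = 2 - 1777 = -1775)
(w - 19699)/(21647 + 5811) = (-1775 - 19699)/(21647 + 5811) = -21474/27458 = -21474*1/27458 = -10737/13729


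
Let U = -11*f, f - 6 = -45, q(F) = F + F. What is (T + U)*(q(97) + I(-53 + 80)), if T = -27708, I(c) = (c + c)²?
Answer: -84837690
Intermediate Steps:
q(F) = 2*F
f = -39 (f = 6 - 45 = -39)
I(c) = 4*c² (I(c) = (2*c)² = 4*c²)
U = 429 (U = -11*(-39) = 429)
(T + U)*(q(97) + I(-53 + 80)) = (-27708 + 429)*(2*97 + 4*(-53 + 80)²) = -27279*(194 + 4*27²) = -27279*(194 + 4*729) = -27279*(194 + 2916) = -27279*3110 = -84837690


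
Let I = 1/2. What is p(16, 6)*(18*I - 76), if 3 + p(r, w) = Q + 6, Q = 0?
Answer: -201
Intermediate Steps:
I = ½ ≈ 0.50000
p(r, w) = 3 (p(r, w) = -3 + (0 + 6) = -3 + 6 = 3)
p(16, 6)*(18*I - 76) = 3*(18*(½) - 76) = 3*(9 - 76) = 3*(-67) = -201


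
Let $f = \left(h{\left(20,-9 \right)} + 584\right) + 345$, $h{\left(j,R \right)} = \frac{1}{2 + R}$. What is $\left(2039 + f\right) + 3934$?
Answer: $\frac{48313}{7} \approx 6901.9$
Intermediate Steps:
$f = \frac{6502}{7}$ ($f = \left(\frac{1}{2 - 9} + 584\right) + 345 = \left(\frac{1}{-7} + 584\right) + 345 = \left(- \frac{1}{7} + 584\right) + 345 = \frac{4087}{7} + 345 = \frac{6502}{7} \approx 928.86$)
$\left(2039 + f\right) + 3934 = \left(2039 + \frac{6502}{7}\right) + 3934 = \frac{20775}{7} + 3934 = \frac{48313}{7}$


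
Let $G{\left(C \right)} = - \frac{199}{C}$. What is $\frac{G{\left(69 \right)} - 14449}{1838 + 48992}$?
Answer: $- \frac{99718}{350727} \approx -0.28432$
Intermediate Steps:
$\frac{G{\left(69 \right)} - 14449}{1838 + 48992} = \frac{- \frac{199}{69} - 14449}{1838 + 48992} = \frac{\left(-199\right) \frac{1}{69} - 14449}{50830} = \left(- \frac{199}{69} - 14449\right) \frac{1}{50830} = \left(- \frac{997180}{69}\right) \frac{1}{50830} = - \frac{99718}{350727}$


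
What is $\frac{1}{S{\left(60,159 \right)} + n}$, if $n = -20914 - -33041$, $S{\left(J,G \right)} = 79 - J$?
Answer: $\frac{1}{12146} \approx 8.2332 \cdot 10^{-5}$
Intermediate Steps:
$n = 12127$ ($n = -20914 + 33041 = 12127$)
$\frac{1}{S{\left(60,159 \right)} + n} = \frac{1}{\left(79 - 60\right) + 12127} = \frac{1}{19 + 12127} = \frac{1}{12146}$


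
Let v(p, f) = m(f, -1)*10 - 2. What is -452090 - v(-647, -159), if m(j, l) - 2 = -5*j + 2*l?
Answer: -460038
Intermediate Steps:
m(j, l) = 2 - 5*j + 2*l (m(j, l) = 2 + (-5*j + 2*l) = 2 - 5*j + 2*l)
v(p, f) = -2 - 50*f (v(p, f) = (2 - 5*f + 2*(-1))*10 - 2 = (2 - 5*f - 2)*10 - 2 = -5*f*10 - 2 = -50*f - 2 = -2 - 50*f)
-452090 - v(-647, -159) = -452090 - (-2 - 50*(-159)) = -452090 - (-2 + 7950) = -452090 - 1*7948 = -452090 - 7948 = -460038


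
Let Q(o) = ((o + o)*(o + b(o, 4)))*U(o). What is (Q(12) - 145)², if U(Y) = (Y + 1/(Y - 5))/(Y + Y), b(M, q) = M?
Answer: 1050625/49 ≈ 21441.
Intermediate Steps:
U(Y) = (Y + 1/(-5 + Y))/(2*Y) (U(Y) = (Y + 1/(-5 + Y))/((2*Y)) = (Y + 1/(-5 + Y))*(1/(2*Y)) = (Y + 1/(-5 + Y))/(2*Y))
Q(o) = 2*o*(1 + o² - 5*o)/(-5 + o) (Q(o) = ((o + o)*(o + o))*((1 + o² - 5*o)/(2*o*(-5 + o))) = ((2*o)*(2*o))*((1 + o² - 5*o)/(2*o*(-5 + o))) = (4*o²)*((1 + o² - 5*o)/(2*o*(-5 + o))) = 2*o*(1 + o² - 5*o)/(-5 + o))
(Q(12) - 145)² = (2*12*(1 + 12² - 5*12)/(-5 + 12) - 145)² = (2*12*(1 + 144 - 60)/7 - 145)² = (2*12*(⅐)*85 - 145)² = (2040/7 - 145)² = (1025/7)² = 1050625/49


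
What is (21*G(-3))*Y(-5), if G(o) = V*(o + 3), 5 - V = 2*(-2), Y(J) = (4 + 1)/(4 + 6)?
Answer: 0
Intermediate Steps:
Y(J) = ½ (Y(J) = 5/10 = 5*(⅒) = ½)
V = 9 (V = 5 - 2*(-2) = 5 - 1*(-4) = 5 + 4 = 9)
G(o) = 27 + 9*o (G(o) = 9*(o + 3) = 9*(3 + o) = 27 + 9*o)
(21*G(-3))*Y(-5) = (21*(27 + 9*(-3)))*(½) = (21*(27 - 27))*(½) = (21*0)*(½) = 0*(½) = 0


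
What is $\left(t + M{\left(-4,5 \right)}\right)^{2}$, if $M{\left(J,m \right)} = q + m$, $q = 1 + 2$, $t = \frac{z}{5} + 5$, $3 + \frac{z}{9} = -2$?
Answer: $16$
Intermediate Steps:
$z = -45$ ($z = -27 + 9 \left(-2\right) = -27 - 18 = -45$)
$t = -4$ ($t = - \frac{45}{5} + 5 = \left(-45\right) \frac{1}{5} + 5 = -9 + 5 = -4$)
$q = 3$
$M{\left(J,m \right)} = 3 + m$
$\left(t + M{\left(-4,5 \right)}\right)^{2} = \left(-4 + \left(3 + 5\right)\right)^{2} = \left(-4 + 8\right)^{2} = 4^{2} = 16$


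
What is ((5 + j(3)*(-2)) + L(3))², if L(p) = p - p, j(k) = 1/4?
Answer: 81/4 ≈ 20.250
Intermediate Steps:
j(k) = ¼
L(p) = 0
((5 + j(3)*(-2)) + L(3))² = ((5 + (¼)*(-2)) + 0)² = ((5 - ½) + 0)² = (9/2 + 0)² = (9/2)² = 81/4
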